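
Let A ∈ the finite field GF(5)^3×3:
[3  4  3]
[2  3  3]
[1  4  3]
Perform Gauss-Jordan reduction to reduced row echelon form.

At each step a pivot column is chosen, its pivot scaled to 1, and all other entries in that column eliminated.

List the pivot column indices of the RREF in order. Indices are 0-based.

[1] R0 /= 3  ⇒  (1, 3, 1)
     R1 -= 2·R0  ⇒  (0, 2, 1)
     R2 -= 1·R0  ⇒  (0, 1, 2)
[2] R1 /= 2  ⇒  (0, 1, 3)
     R0 -= 3·R1  ⇒  (1, 0, 2)
     R2 -= 1·R1  ⇒  (0, 0, 4)
[3] R2 /= 4  ⇒  (0, 0, 1)
     R0 -= 2·R2  ⇒  (1, 0, 0)
     R1 -= 3·R2  ⇒  (0, 1, 0)

pivot columns: 0, 1, 2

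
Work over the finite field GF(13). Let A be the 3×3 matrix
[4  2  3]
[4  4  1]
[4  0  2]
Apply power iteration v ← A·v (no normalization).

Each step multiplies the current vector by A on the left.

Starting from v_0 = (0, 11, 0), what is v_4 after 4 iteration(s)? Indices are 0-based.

v_4 = (9, 8, 9)

v_0 = (0, 11, 0).
v_1 = A·v_0 = (9, 5, 0).
v_2 = A·v_1 = (7, 4, 10).
v_3 = A·v_2 = (1, 2, 9).
v_4 = A·v_3 = (9, 8, 9).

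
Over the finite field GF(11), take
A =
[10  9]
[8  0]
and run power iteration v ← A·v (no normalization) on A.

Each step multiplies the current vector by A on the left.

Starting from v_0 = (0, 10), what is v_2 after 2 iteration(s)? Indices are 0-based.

v_2 = (9, 5)

v_0 = (0, 10).
v_1 = A·v_0 = (2, 0).
v_2 = A·v_1 = (9, 5).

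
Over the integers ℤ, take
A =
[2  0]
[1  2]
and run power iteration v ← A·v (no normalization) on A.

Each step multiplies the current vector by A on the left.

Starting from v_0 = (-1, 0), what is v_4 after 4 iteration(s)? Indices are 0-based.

v_0 = (-1, 0).
v_1 = A·v_0 = (-2, -1).
v_2 = A·v_1 = (-4, -4).
v_3 = A·v_2 = (-8, -12).
v_4 = A·v_3 = (-16, -32).

v_4 = (-16, -32)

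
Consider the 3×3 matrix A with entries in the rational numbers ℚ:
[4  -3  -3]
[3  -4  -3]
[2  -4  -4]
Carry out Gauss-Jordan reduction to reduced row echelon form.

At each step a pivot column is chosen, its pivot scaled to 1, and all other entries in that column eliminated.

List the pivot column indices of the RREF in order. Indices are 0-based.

pivot columns: 0, 1, 2

[1] R0 /= 4  ⇒  (1, -3/4, -3/4)
     R1 -= 3·R0  ⇒  (0, -7/4, -3/4)
     R2 -= 2·R0  ⇒  (0, -5/2, -5/2)
[2] R1 /= -7/4  ⇒  (0, 1, 3/7)
     R0 -= -3/4·R1  ⇒  (1, 0, -3/7)
     R2 -= -5/2·R1  ⇒  (0, 0, -10/7)
[3] R2 /= -10/7  ⇒  (0, 0, 1)
     R0 -= -3/7·R2  ⇒  (1, 0, 0)
     R1 -= 3/7·R2  ⇒  (0, 1, 0)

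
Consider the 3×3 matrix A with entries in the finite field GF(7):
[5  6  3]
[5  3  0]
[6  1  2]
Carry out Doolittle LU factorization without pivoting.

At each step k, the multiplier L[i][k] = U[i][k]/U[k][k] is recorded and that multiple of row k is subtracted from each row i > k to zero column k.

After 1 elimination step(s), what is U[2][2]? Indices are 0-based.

[col 0] pivot 5
  R1 -= 1*R0 → (0, 4, 4)  (L[1][0] := 1)
  R2 -= 4*R0 → (0, 5, 4)  (L[2][0] := 4)

U[2][2] = 4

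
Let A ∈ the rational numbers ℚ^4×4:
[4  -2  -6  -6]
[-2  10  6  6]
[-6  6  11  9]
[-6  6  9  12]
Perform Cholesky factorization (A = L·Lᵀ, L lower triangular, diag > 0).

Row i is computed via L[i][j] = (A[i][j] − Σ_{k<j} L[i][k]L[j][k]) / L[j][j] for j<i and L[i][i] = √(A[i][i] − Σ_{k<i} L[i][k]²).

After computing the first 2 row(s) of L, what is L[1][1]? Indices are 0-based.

L[1][1] = 3

Step 1: L[0][0] = √(4) = 2.
  L[1][0] = (-2) / L[0][0] = -1.
Step 2: L[1][1] = √(9) = 3.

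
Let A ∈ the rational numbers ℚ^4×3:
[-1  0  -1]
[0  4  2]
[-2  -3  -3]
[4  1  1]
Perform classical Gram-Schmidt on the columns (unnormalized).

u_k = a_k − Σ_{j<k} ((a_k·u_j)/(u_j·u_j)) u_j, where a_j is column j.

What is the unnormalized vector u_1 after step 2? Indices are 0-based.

u_1 = (10/21, 4, -43/21, -19/21)

Step 1: u_0 = a_0 = (-1, 0, -2, 4).
Step 2: u_1 = a_1 − (10/21)·u_0 = (10/21, 4, -43/21, -19/21).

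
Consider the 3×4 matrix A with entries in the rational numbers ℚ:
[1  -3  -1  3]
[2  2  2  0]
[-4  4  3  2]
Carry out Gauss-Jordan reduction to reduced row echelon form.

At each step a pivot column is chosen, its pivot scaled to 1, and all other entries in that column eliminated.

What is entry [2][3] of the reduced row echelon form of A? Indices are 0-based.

pivot(0,0)=1: scale R0 → (1, -3, -1, 3)
  clear (1,0): R1 −= (2)R0 → (0, 8, 4, -6)
  clear (2,0): R2 −= (-4)R0 → (0, -8, -1, 14)
pivot(1,1)=8: scale R1 → (0, 1, 1/2, -3/4)
  clear (0,1): R0 −= (-3)R1 → (1, 0, 1/2, 3/4)
  clear (2,1): R2 −= (-8)R1 → (0, 0, 3, 8)
pivot(2,2)=3: scale R2 → (0, 0, 1, 8/3)
  clear (0,2): R0 −= (1/2)R2 → (1, 0, 0, -7/12)
  clear (1,2): R1 −= (1/2)R2 → (0, 1, 0, -25/12)

M[2][3] = 8/3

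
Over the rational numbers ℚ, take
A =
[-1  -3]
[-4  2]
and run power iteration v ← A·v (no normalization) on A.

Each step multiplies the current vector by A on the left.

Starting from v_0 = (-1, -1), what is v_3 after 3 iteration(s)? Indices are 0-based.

v_3 = (46, 16)

v_0 = (-1, -1).
v_1 = A·v_0 = (4, 2).
v_2 = A·v_1 = (-10, -12).
v_3 = A·v_2 = (46, 16).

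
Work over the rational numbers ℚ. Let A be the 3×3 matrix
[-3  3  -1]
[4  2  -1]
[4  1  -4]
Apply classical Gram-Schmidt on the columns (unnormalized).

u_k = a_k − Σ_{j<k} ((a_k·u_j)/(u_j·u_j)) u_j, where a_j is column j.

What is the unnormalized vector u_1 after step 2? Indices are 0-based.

u_1 = (132/41, 70/41, 29/41)

Step 1: u_0 = a_0 = (-3, 4, 4).
Step 2: u_1 = a_1 − (3/41)·u_0 = (132/41, 70/41, 29/41).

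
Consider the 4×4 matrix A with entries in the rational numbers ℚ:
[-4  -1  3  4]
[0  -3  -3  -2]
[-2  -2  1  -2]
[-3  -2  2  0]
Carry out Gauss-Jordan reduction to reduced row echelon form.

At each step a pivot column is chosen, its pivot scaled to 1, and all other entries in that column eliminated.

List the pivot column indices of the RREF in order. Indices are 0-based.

step 1: normalize row 0 (÷-4) = (1, 1/4, -3/4, -1)
  row 2: subtract -2×row0 = (0, -3/2, -1/2, -4)
  row 3: subtract -3×row0 = (0, -5/4, -1/4, -3)
step 2: normalize row 1 (÷-3) = (0, 1, 1, 2/3)
  row 0: subtract 1/4×row1 = (1, 0, -1, -7/6)
  row 2: subtract -3/2×row1 = (0, 0, 1, -3)
  row 3: subtract -5/4×row1 = (0, 0, 1, -13/6)
step 3: normalize row 2 (÷1) = (0, 0, 1, -3)
  row 0: subtract -1×row2 = (1, 0, 0, -25/6)
  row 1: subtract 1×row2 = (0, 1, 0, 11/3)
  row 3: subtract 1×row2 = (0, 0, 0, 5/6)
step 4: normalize row 3 (÷5/6) = (0, 0, 0, 1)
  row 0: subtract -25/6×row3 = (1, 0, 0, 0)
  row 1: subtract 11/3×row3 = (0, 1, 0, 0)
  row 2: subtract -3×row3 = (0, 0, 1, 0)

pivot columns: 0, 1, 2, 3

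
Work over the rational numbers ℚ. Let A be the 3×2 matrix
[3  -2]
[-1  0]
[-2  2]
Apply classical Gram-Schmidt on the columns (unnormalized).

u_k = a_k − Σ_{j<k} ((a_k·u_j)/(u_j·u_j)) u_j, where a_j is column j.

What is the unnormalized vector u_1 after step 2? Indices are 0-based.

u_1 = (1/7, -5/7, 4/7)

Step 1: u_0 = a_0 = (3, -1, -2).
Step 2: u_1 = a_1 − (-5/7)·u_0 = (1/7, -5/7, 4/7).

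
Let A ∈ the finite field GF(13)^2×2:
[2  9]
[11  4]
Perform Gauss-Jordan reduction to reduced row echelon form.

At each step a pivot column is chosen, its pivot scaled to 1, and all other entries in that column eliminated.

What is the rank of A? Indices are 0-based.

pivot(0,0)=2: scale R0 → (1, 11)
  clear (1,0): R1 −= (11)R0 → (0, 0)
col 1: no nonzero at/below row 1; advance.

rank = 1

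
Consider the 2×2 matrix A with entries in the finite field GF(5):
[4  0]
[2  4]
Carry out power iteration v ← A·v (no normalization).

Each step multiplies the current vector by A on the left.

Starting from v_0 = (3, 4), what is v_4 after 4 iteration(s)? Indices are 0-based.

v_4 = (3, 0)

v_0 = (3, 4).
v_1 = A·v_0 = (2, 2).
v_2 = A·v_1 = (3, 2).
v_3 = A·v_2 = (2, 4).
v_4 = A·v_3 = (3, 0).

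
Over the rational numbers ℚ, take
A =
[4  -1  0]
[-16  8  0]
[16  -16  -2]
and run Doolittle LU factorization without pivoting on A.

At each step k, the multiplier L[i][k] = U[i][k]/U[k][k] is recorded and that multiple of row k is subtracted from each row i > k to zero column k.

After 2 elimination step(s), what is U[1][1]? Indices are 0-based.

k=0: U[0][0]=4
  eliminate (1,0): mult=-4, new row 1: (0, 4, 0); set L[1][0]=-4
  eliminate (2,0): mult=4, new row 2: (0, -12, -2); set L[2][0]=4
k=1: U[1][1]=4
  eliminate (2,1): mult=-3, new row 2: (0, 0, -2); set L[2][1]=-3

U[1][1] = 4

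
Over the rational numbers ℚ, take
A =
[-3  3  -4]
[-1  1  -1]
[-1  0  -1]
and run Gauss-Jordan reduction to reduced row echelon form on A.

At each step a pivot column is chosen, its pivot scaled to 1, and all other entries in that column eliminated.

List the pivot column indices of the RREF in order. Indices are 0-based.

pivot columns: 0, 1, 2

[1] R0 /= -3  ⇒  (1, -1, 4/3)
     R1 -= -1·R0  ⇒  (0, 0, 1/3)
     R2 -= -1·R0  ⇒  (0, -1, 1/3)
[2] R1 <-> R2
[2] R1 /= -1  ⇒  (0, 1, -1/3)
     R0 -= -1·R1  ⇒  (1, 0, 1)
[3] R2 /= 1/3  ⇒  (0, 0, 1)
     R0 -= 1·R2  ⇒  (1, 0, 0)
     R1 -= -1/3·R2  ⇒  (0, 1, 0)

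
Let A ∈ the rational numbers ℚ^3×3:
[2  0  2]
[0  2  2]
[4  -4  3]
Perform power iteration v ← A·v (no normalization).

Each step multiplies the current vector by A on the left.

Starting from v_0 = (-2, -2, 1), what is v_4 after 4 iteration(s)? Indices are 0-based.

v_4 = (98, 98, 81)

v_0 = (-2, -2, 1).
v_1 = A·v_0 = (-2, -2, 3).
v_2 = A·v_1 = (2, 2, 9).
v_3 = A·v_2 = (22, 22, 27).
v_4 = A·v_3 = (98, 98, 81).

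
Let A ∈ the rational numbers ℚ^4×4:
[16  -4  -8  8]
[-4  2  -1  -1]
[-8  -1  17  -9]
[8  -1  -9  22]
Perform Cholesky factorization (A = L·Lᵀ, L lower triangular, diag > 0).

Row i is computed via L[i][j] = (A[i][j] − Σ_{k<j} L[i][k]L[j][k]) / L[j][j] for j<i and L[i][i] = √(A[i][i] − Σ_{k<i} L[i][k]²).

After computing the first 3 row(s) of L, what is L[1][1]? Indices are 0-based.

Step 1: L[0][0] = √(16) = 4.
  L[1][0] = (-4) / L[0][0] = -1.
Step 2: L[1][1] = √(1) = 1.
  L[2][0] = (-8) / L[0][0] = -2.
  L[2][1] = (-3) / L[1][1] = -3.
Step 3: L[2][2] = √(4) = 2.

L[1][1] = 1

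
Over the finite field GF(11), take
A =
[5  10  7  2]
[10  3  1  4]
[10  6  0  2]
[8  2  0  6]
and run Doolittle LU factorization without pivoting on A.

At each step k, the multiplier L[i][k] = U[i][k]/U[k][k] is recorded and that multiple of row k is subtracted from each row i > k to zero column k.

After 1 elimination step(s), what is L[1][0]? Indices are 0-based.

L[1][0] = 2

Step 1: pivot at (0,0) is 5.
  row1 ← row1 − (2)·row0  ⇒  L[1][0]=2, U row1=(0, 5, 9, 0)
  row2 ← row2 − (2)·row0  ⇒  L[2][0]=2, U row2=(0, 8, 8, 9)
  row3 ← row3 − (6)·row0  ⇒  L[3][0]=6, U row3=(0, 8, 2, 5)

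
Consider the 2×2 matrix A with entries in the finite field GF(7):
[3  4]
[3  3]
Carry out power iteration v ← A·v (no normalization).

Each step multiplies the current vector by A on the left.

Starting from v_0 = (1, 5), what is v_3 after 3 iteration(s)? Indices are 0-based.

v_3 = (5, 1)

v_0 = (1, 5).
v_1 = A·v_0 = (2, 4).
v_2 = A·v_1 = (1, 4).
v_3 = A·v_2 = (5, 1).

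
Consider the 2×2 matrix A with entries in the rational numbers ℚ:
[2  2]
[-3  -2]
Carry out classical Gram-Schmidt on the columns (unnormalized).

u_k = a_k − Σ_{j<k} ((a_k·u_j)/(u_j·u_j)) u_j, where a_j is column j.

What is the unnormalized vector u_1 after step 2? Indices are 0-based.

Step 1: u_0 = a_0 = (2, -3).
Step 2: u_1 = a_1 − (10/13)·u_0 = (6/13, 4/13).

u_1 = (6/13, 4/13)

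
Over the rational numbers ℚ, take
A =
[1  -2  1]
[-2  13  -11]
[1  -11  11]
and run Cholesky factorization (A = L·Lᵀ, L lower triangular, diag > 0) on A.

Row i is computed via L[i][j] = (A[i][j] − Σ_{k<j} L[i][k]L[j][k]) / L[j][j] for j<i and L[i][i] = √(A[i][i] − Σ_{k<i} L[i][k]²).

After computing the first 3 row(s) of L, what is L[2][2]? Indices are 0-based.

L[2][2] = 1

Step 1: L[0][0] = √(1) = 1.
  L[1][0] = (-2) / L[0][0] = -2.
Step 2: L[1][1] = √(9) = 3.
  L[2][0] = (1) / L[0][0] = 1.
  L[2][1] = (-9) / L[1][1] = -3.
Step 3: L[2][2] = √(1) = 1.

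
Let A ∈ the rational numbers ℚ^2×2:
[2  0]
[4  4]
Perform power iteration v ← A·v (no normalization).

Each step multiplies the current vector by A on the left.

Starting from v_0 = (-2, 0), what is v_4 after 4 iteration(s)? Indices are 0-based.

v_4 = (-32, -960)

v_0 = (-2, 0).
v_1 = A·v_0 = (-4, -8).
v_2 = A·v_1 = (-8, -48).
v_3 = A·v_2 = (-16, -224).
v_4 = A·v_3 = (-32, -960).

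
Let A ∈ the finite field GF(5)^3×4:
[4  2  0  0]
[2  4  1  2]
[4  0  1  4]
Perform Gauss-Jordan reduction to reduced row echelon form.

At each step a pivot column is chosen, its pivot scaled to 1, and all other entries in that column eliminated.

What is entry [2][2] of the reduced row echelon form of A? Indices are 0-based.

M[2][2] = 0

step 1: normalize row 0 (÷4) = (1, 3, 0, 0)
  row 1: subtract 2×row0 = (0, 3, 1, 2)
  row 2: subtract 4×row0 = (0, 3, 1, 4)
step 2: normalize row 1 (÷3) = (0, 1, 2, 4)
  row 0: subtract 3×row1 = (1, 0, 4, 3)
  row 2: subtract 3×row1 = (0, 0, 0, 2)
skip col 2 (zero from row 2)
step 3: normalize row 2 (÷2) = (0, 0, 0, 1)
  row 0: subtract 3×row2 = (1, 0, 4, 0)
  row 1: subtract 4×row2 = (0, 1, 2, 0)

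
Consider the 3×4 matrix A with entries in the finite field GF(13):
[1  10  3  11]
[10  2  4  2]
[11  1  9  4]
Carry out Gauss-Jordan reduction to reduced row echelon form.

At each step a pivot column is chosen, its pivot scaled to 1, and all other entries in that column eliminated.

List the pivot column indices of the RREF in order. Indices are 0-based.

pivot columns: 0, 1, 2

pivot(0,0)=1: scale R0 → (1, 10, 3, 11)
  clear (1,0): R1 −= (10)R0 → (0, 6, 0, 9)
  clear (2,0): R2 −= (11)R0 → (0, 8, 2, 0)
pivot(1,1)=6: scale R1 → (0, 1, 0, 8)
  clear (0,1): R0 −= (10)R1 → (1, 0, 3, 9)
  clear (2,1): R2 −= (8)R1 → (0, 0, 2, 1)
pivot(2,2)=2: scale R2 → (0, 0, 1, 7)
  clear (0,2): R0 −= (3)R2 → (1, 0, 0, 1)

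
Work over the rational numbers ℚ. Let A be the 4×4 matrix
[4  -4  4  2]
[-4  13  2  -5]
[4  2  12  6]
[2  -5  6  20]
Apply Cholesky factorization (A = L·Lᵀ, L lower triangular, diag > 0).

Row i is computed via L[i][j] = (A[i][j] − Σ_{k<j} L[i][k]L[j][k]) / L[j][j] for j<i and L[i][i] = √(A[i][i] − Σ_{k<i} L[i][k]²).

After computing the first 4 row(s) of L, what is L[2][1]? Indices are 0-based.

L[2][1] = 2

Step 1: L[0][0] = √(4) = 2.
  L[1][0] = (-4) / L[0][0] = -2.
Step 2: L[1][1] = √(9) = 3.
  L[2][0] = (4) / L[0][0] = 2.
  L[2][1] = (6) / L[1][1] = 2.
Step 3: L[2][2] = √(4) = 2.
  L[3][0] = (2) / L[0][0] = 1.
  L[3][1] = (-3) / L[1][1] = -1.
  L[3][2] = (6) / L[2][2] = 3.
Step 4: L[3][3] = √(9) = 3.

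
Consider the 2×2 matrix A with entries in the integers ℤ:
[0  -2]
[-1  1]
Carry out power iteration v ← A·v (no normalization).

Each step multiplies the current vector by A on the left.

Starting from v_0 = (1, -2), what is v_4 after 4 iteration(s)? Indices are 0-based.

v_4 = (26, -27)

v_0 = (1, -2).
v_1 = A·v_0 = (4, -3).
v_2 = A·v_1 = (6, -7).
v_3 = A·v_2 = (14, -13).
v_4 = A·v_3 = (26, -27).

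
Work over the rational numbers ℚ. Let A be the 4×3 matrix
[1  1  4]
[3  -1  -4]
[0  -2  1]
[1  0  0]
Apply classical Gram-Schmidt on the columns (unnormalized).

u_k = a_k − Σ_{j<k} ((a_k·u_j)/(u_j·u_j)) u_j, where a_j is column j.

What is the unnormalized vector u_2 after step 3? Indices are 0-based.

u_2 = (117/31, -45/31, 81/31, 18/31)

Step 1: u_0 = a_0 = (1, 3, 0, 1).
Step 2: u_1 = a_1 − (-2/11)·u_0 = (13/11, -5/11, -2, 2/11).
Step 3: u_2 = a_2 − (-8/11)·u_0 − (25/31)·u_1 = (117/31, -45/31, 81/31, 18/31).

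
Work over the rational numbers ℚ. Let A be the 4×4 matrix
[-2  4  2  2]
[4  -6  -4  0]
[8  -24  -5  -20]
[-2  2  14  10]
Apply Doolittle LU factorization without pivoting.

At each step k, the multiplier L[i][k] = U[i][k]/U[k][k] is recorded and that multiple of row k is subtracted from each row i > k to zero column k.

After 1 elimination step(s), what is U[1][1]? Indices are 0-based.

[col 0] pivot -2
  R1 -= -2*R0 → (0, 2, 0, 4)  (L[1][0] := -2)
  R2 -= -4*R0 → (0, -8, 3, -12)  (L[2][0] := -4)
  R3 -= 1*R0 → (0, -2, 12, 8)  (L[3][0] := 1)

U[1][1] = 2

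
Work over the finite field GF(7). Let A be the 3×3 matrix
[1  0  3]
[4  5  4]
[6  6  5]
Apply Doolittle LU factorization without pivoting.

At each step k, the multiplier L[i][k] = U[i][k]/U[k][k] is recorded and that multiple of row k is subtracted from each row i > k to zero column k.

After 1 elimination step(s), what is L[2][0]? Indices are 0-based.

L[2][0] = 6

[col 0] pivot 1
  R1 -= 4*R0 → (0, 5, 6)  (L[1][0] := 4)
  R2 -= 6*R0 → (0, 6, 1)  (L[2][0] := 6)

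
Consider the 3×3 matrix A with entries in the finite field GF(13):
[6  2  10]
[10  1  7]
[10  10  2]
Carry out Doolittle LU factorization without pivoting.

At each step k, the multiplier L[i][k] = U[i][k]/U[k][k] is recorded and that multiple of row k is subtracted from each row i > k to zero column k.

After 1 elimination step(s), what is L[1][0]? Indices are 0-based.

L[1][0] = 6

[col 0] pivot 6
  R1 -= 6*R0 → (0, 2, 12)  (L[1][0] := 6)
  R2 -= 6*R0 → (0, 11, 7)  (L[2][0] := 6)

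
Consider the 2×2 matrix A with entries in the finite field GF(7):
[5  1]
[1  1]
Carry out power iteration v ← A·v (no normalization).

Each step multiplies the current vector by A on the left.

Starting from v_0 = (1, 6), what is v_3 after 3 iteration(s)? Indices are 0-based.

v_0 = (1, 6).
v_1 = A·v_0 = (4, 0).
v_2 = A·v_1 = (6, 4).
v_3 = A·v_2 = (6, 3).

v_3 = (6, 3)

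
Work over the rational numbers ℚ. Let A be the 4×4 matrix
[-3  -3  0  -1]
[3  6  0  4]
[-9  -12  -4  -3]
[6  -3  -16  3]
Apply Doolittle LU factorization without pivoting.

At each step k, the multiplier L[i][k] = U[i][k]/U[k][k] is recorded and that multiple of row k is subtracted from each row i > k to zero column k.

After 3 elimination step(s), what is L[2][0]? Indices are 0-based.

Step 1: pivot at (0,0) is -3.
  row1 ← row1 − (-1)·row0  ⇒  L[1][0]=-1, U row1=(0, 3, 0, 3)
  row2 ← row2 − (3)·row0  ⇒  L[2][0]=3, U row2=(0, -3, -4, 0)
  row3 ← row3 − (-2)·row0  ⇒  L[3][0]=-2, U row3=(0, -9, -16, 1)
Step 2: pivot at (1,1) is 3.
  row2 ← row2 − (-1)·row1  ⇒  L[2][1]=-1, U row2=(0, 0, -4, 3)
  row3 ← row3 − (-3)·row1  ⇒  L[3][1]=-3, U row3=(0, 0, -16, 10)
Step 3: pivot at (2,2) is -4.
  row3 ← row3 − (4)·row2  ⇒  L[3][2]=4, U row3=(0, 0, 0, -2)

L[2][0] = 3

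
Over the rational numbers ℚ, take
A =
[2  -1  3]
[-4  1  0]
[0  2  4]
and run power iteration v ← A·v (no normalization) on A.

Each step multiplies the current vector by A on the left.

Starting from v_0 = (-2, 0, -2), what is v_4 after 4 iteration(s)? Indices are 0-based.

v_0 = (-2, 0, -2).
v_1 = A·v_0 = (-10, 8, -8).
v_2 = A·v_1 = (-52, 48, -16).
v_3 = A·v_2 = (-200, 256, 32).
v_4 = A·v_3 = (-560, 1056, 640).

v_4 = (-560, 1056, 640)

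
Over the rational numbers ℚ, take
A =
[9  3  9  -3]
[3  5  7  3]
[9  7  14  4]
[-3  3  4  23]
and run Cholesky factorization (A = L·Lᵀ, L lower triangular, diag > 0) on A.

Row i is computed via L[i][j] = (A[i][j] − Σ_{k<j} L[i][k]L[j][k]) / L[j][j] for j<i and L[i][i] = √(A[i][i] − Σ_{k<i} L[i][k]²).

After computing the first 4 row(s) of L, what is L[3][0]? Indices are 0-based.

L[3][0] = -1

Step 1: L[0][0] = √(9) = 3.
  L[1][0] = (3) / L[0][0] = 1.
Step 2: L[1][1] = √(4) = 2.
  L[2][0] = (9) / L[0][0] = 3.
  L[2][1] = (4) / L[1][1] = 2.
Step 3: L[2][2] = √(1) = 1.
  L[3][0] = (-3) / L[0][0] = -1.
  L[3][1] = (4) / L[1][1] = 2.
  L[3][2] = (3) / L[2][2] = 3.
Step 4: L[3][3] = √(9) = 3.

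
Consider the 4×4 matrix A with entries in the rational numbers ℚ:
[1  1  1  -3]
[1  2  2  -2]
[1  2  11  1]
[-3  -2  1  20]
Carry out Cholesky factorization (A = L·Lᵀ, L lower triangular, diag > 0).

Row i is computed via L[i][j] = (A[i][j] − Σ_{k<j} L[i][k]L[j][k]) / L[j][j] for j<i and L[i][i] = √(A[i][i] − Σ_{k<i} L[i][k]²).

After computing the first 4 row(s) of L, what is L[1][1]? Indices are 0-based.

Step 1: L[0][0] = √(1) = 1.
  L[1][0] = (1) / L[0][0] = 1.
Step 2: L[1][1] = √(1) = 1.
  L[2][0] = (1) / L[0][0] = 1.
  L[2][1] = (1) / L[1][1] = 1.
Step 3: L[2][2] = √(9) = 3.
  L[3][0] = (-3) / L[0][0] = -3.
  L[3][1] = (1) / L[1][1] = 1.
  L[3][2] = (3) / L[2][2] = 1.
Step 4: L[3][3] = √(9) = 3.

L[1][1] = 1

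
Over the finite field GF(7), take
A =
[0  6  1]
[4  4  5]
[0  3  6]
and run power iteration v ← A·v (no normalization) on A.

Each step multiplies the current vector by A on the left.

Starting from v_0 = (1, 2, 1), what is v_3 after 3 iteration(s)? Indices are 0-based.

v_0 = (1, 2, 1).
v_1 = A·v_0 = (6, 3, 5).
v_2 = A·v_1 = (2, 5, 4).
v_3 = A·v_2 = (6, 6, 4).

v_3 = (6, 6, 4)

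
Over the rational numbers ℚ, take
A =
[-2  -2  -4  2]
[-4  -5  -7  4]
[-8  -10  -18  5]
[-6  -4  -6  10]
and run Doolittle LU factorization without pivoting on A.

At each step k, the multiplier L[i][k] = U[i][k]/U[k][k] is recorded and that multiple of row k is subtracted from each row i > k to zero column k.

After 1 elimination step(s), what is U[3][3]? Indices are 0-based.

Step 1: pivot at (0,0) is -2.
  row1 ← row1 − (2)·row0  ⇒  L[1][0]=2, U row1=(0, -1, 1, 0)
  row2 ← row2 − (4)·row0  ⇒  L[2][0]=4, U row2=(0, -2, -2, -3)
  row3 ← row3 − (3)·row0  ⇒  L[3][0]=3, U row3=(0, 2, 6, 4)

U[3][3] = 4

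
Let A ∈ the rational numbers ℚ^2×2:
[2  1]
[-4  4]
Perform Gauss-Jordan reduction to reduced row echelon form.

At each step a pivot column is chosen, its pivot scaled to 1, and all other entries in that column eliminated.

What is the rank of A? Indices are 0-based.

rank = 2

pivot(0,0)=2: scale R0 → (1, 1/2)
  clear (1,0): R1 −= (-4)R0 → (0, 6)
pivot(1,1)=6: scale R1 → (0, 1)
  clear (0,1): R0 −= (1/2)R1 → (1, 0)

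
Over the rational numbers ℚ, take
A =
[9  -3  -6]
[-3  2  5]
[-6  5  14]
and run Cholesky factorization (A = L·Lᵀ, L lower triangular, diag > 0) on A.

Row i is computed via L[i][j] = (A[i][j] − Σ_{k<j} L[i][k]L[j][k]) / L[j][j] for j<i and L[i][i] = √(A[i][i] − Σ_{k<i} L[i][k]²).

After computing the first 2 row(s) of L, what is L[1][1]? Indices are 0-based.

L[1][1] = 1

Step 1: L[0][0] = √(9) = 3.
  L[1][0] = (-3) / L[0][0] = -1.
Step 2: L[1][1] = √(1) = 1.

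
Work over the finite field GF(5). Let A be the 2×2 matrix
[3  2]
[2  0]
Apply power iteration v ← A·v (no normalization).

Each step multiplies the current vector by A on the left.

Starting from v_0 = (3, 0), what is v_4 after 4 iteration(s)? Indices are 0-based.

v_4 = (0, 1)

v_0 = (3, 0).
v_1 = A·v_0 = (4, 1).
v_2 = A·v_1 = (4, 3).
v_3 = A·v_2 = (3, 3).
v_4 = A·v_3 = (0, 1).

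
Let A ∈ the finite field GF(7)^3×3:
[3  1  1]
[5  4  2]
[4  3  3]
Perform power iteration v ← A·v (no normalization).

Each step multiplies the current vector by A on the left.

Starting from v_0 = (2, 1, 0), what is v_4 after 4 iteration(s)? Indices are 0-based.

v_4 = (3, 0, 3)

v_0 = (2, 1, 0).
v_1 = A·v_0 = (0, 0, 4).
v_2 = A·v_1 = (4, 1, 5).
v_3 = A·v_2 = (4, 6, 6).
v_4 = A·v_3 = (3, 0, 3).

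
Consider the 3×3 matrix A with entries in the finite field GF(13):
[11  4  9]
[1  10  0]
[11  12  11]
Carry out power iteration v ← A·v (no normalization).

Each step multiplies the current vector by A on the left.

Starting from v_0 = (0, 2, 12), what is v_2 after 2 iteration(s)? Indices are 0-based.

v_2 = (4, 4, 8)

v_0 = (0, 2, 12).
v_1 = A·v_0 = (12, 7, 0).
v_2 = A·v_1 = (4, 4, 8).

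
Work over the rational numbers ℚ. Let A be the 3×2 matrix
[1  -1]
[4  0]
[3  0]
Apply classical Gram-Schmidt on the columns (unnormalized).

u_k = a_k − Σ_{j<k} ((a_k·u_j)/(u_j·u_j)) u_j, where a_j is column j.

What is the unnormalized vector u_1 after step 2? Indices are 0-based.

u_1 = (-25/26, 2/13, 3/26)

Step 1: u_0 = a_0 = (1, 4, 3).
Step 2: u_1 = a_1 − (-1/26)·u_0 = (-25/26, 2/13, 3/26).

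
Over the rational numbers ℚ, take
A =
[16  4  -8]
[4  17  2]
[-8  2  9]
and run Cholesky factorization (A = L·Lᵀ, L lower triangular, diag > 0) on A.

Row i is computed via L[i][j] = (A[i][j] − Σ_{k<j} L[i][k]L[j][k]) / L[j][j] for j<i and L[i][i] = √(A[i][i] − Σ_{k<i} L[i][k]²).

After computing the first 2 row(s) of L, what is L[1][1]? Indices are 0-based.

L[1][1] = 4

Step 1: L[0][0] = √(16) = 4.
  L[1][0] = (4) / L[0][0] = 1.
Step 2: L[1][1] = √(16) = 4.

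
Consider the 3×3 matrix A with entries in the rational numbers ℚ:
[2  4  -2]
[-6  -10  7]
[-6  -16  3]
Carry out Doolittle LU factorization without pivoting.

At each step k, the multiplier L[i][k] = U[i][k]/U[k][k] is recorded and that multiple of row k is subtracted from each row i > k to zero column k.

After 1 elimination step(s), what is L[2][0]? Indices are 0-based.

[col 0] pivot 2
  R1 -= -3*R0 → (0, 2, 1)  (L[1][0] := -3)
  R2 -= -3*R0 → (0, -4, -3)  (L[2][0] := -3)

L[2][0] = -3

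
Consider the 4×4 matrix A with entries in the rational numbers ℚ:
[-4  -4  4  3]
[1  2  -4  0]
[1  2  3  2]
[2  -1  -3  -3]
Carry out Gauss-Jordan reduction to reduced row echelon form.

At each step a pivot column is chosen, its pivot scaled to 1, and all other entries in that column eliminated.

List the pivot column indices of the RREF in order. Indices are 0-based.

[1] R0 /= -4  ⇒  (1, 1, -1, -3/4)
     R1 -= 1·R0  ⇒  (0, 1, -3, 3/4)
     R2 -= 1·R0  ⇒  (0, 1, 4, 11/4)
     R3 -= 2·R0  ⇒  (0, -3, -1, -3/2)
[2] R1 /= 1  ⇒  (0, 1, -3, 3/4)
     R0 -= 1·R1  ⇒  (1, 0, 2, -3/2)
     R2 -= 1·R1  ⇒  (0, 0, 7, 2)
     R3 -= -3·R1  ⇒  (0, 0, -10, 3/4)
[3] R2 /= 7  ⇒  (0, 0, 1, 2/7)
     R0 -= 2·R2  ⇒  (1, 0, 0, -29/14)
     R1 -= -3·R2  ⇒  (0, 1, 0, 45/28)
     R3 -= -10·R2  ⇒  (0, 0, 0, 101/28)
[4] R3 /= 101/28  ⇒  (0, 0, 0, 1)
     R0 -= -29/14·R3  ⇒  (1, 0, 0, 0)
     R1 -= 45/28·R3  ⇒  (0, 1, 0, 0)
     R2 -= 2/7·R3  ⇒  (0, 0, 1, 0)

pivot columns: 0, 1, 2, 3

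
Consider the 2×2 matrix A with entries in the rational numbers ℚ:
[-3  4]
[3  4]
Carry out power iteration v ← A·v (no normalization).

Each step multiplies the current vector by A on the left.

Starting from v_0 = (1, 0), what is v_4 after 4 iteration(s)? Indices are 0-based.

v_0 = (1, 0).
v_1 = A·v_0 = (-3, 3).
v_2 = A·v_1 = (21, 3).
v_3 = A·v_2 = (-51, 75).
v_4 = A·v_3 = (453, 147).

v_4 = (453, 147)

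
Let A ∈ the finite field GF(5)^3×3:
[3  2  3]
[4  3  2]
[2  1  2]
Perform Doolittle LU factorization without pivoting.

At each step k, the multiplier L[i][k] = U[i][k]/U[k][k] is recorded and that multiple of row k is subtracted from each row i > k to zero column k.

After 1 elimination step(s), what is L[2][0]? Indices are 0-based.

[col 0] pivot 3
  R1 -= 3*R0 → (0, 2, 3)  (L[1][0] := 3)
  R2 -= 4*R0 → (0, 3, 0)  (L[2][0] := 4)

L[2][0] = 4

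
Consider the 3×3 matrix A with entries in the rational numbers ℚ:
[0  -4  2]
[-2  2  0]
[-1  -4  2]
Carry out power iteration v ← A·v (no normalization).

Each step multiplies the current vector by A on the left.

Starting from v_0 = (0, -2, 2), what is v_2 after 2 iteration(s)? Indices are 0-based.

v_2 = (40, -32, 28)

v_0 = (0, -2, 2).
v_1 = A·v_0 = (12, -4, 12).
v_2 = A·v_1 = (40, -32, 28).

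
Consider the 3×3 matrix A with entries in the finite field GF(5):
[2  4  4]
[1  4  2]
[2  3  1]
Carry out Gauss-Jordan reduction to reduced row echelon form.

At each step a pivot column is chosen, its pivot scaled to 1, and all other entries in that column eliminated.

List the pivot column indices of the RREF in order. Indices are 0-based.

pivot(0,0)=2: scale R0 → (1, 2, 2)
  clear (1,0): R1 −= (1)R0 → (0, 2, 0)
  clear (2,0): R2 −= (2)R0 → (0, 4, 2)
pivot(1,1)=2: scale R1 → (0, 1, 0)
  clear (0,1): R0 −= (2)R1 → (1, 0, 2)
  clear (2,1): R2 −= (4)R1 → (0, 0, 2)
pivot(2,2)=2: scale R2 → (0, 0, 1)
  clear (0,2): R0 −= (2)R2 → (1, 0, 0)

pivot columns: 0, 1, 2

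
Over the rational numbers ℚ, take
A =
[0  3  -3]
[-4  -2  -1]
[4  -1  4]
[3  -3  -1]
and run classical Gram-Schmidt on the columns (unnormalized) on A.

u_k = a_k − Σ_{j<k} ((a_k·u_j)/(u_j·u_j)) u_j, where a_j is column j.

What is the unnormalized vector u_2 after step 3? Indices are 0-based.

u_2 = (-75/34, 0, 75/34, -50/17)

Step 1: u_0 = a_0 = (0, -4, 4, 3).
Step 2: u_1 = a_1 − (-5/41)·u_0 = (3, -102/41, -21/41, -108/41).
Step 3: u_2 = a_2 − (17/41)·u_0 − (-9/34)·u_1 = (-75/34, 0, 75/34, -50/17).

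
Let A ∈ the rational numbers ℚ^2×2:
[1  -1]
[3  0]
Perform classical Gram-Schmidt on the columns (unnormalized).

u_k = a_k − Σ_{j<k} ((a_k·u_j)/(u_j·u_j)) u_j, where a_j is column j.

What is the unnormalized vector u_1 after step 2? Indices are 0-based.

u_1 = (-9/10, 3/10)

Step 1: u_0 = a_0 = (1, 3).
Step 2: u_1 = a_1 − (-1/10)·u_0 = (-9/10, 3/10).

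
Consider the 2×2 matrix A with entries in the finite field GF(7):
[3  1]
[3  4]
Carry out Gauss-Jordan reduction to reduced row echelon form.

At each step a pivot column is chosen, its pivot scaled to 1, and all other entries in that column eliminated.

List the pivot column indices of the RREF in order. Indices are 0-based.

pivot columns: 0, 1

step 1: normalize row 0 (÷3) = (1, 5)
  row 1: subtract 3×row0 = (0, 3)
step 2: normalize row 1 (÷3) = (0, 1)
  row 0: subtract 5×row1 = (1, 0)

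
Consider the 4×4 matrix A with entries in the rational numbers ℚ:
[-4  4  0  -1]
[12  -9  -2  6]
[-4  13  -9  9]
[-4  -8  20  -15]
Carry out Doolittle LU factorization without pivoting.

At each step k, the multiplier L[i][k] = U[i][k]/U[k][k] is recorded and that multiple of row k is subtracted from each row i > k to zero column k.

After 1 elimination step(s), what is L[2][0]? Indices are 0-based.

L[2][0] = 1

[col 0] pivot -4
  R1 -= -3*R0 → (0, 3, -2, 3)  (L[1][0] := -3)
  R2 -= 1*R0 → (0, 9, -9, 10)  (L[2][0] := 1)
  R3 -= 1*R0 → (0, -12, 20, -14)  (L[3][0] := 1)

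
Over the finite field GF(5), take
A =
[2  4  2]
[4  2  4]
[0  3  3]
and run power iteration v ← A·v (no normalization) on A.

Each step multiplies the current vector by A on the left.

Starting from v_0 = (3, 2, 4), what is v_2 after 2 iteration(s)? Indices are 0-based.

v_0 = (3, 2, 4).
v_1 = A·v_0 = (2, 2, 3).
v_2 = A·v_1 = (3, 4, 0).

v_2 = (3, 4, 0)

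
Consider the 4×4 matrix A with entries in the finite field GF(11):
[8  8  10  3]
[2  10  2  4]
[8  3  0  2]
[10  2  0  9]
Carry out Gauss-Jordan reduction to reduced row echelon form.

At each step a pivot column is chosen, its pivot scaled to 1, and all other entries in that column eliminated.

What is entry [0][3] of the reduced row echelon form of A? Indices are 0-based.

M[0][3] = 4

[1] R0 /= 8  ⇒  (1, 1, 4, 10)
     R1 -= 2·R0  ⇒  (0, 8, 5, 6)
     R2 -= 8·R0  ⇒  (0, 6, 1, 10)
     R3 -= 10·R0  ⇒  (0, 3, 4, 8)
[2] R1 /= 8  ⇒  (0, 1, 2, 9)
     R0 -= 1·R1  ⇒  (1, 0, 2, 1)
     R2 -= 6·R1  ⇒  (0, 0, 0, 0)
     R3 -= 3·R1  ⇒  (0, 0, 9, 3)
[3] R2 <-> R3
[3] R2 /= 9  ⇒  (0, 0, 1, 4)
     R0 -= 2·R2  ⇒  (1, 0, 0, 4)
     R1 -= 2·R2  ⇒  (0, 1, 0, 1)
column 3 empty below row 3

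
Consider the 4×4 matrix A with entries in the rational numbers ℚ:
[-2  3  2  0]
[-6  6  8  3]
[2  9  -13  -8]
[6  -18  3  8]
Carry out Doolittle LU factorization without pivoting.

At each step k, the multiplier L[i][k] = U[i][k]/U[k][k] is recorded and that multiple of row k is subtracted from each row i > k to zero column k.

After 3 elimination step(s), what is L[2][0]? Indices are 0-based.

Step 1: pivot at (0,0) is -2.
  row1 ← row1 − (3)·row0  ⇒  L[1][0]=3, U row1=(0, -3, 2, 3)
  row2 ← row2 − (-1)·row0  ⇒  L[2][0]=-1, U row2=(0, 12, -11, -8)
  row3 ← row3 − (-3)·row0  ⇒  L[3][0]=-3, U row3=(0, -9, 9, 8)
Step 2: pivot at (1,1) is -3.
  row2 ← row2 − (-4)·row1  ⇒  L[2][1]=-4, U row2=(0, 0, -3, 4)
  row3 ← row3 − (3)·row1  ⇒  L[3][1]=3, U row3=(0, 0, 3, -1)
Step 3: pivot at (2,2) is -3.
  row3 ← row3 − (-1)·row2  ⇒  L[3][2]=-1, U row3=(0, 0, 0, 3)

L[2][0] = -1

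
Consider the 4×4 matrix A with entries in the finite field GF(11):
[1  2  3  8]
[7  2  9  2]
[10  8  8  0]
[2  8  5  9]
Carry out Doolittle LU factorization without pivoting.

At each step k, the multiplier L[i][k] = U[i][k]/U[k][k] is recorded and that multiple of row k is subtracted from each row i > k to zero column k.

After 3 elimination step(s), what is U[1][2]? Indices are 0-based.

[col 0] pivot 1
  R1 -= 7*R0 → (0, 10, 10, 1)  (L[1][0] := 7)
  R2 -= 10*R0 → (0, 10, 0, 8)  (L[2][0] := 10)
  R3 -= 2*R0 → (0, 4, 10, 4)  (L[3][0] := 2)
[col 1] pivot 10
  R2 -= 1*R1 → (0, 0, 1, 7)  (L[2][1] := 1)
  R3 -= 7*R1 → (0, 0, 6, 8)  (L[3][1] := 7)
[col 2] pivot 1
  R3 -= 6*R2 → (0, 0, 0, 10)  (L[3][2] := 6)

U[1][2] = 10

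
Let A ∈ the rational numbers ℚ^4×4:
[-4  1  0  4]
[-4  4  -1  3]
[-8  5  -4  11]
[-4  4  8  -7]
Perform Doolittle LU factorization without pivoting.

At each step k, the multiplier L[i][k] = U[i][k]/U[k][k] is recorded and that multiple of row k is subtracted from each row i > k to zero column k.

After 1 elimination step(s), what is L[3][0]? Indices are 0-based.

L[3][0] = 1

k=0: U[0][0]=-4
  eliminate (1,0): mult=1, new row 1: (0, 3, -1, -1); set L[1][0]=1
  eliminate (2,0): mult=2, new row 2: (0, 3, -4, 3); set L[2][0]=2
  eliminate (3,0): mult=1, new row 3: (0, 3, 8, -11); set L[3][0]=1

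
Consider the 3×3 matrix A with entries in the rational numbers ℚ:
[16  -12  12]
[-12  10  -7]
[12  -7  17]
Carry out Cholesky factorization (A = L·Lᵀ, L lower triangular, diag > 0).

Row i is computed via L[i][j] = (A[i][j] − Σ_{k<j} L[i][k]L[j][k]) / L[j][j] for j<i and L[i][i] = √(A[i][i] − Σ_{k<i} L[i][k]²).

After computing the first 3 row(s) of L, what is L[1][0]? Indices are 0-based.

Step 1: L[0][0] = √(16) = 4.
  L[1][0] = (-12) / L[0][0] = -3.
Step 2: L[1][1] = √(1) = 1.
  L[2][0] = (12) / L[0][0] = 3.
  L[2][1] = (2) / L[1][1] = 2.
Step 3: L[2][2] = √(4) = 2.

L[1][0] = -3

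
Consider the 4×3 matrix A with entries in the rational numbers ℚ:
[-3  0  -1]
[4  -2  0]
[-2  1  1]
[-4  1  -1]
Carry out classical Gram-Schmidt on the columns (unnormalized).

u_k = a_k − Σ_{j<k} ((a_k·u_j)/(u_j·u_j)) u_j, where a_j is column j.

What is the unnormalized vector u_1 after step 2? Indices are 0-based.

u_1 = (-14/15, -34/45, 17/45, -11/45)

Step 1: u_0 = a_0 = (-3, 4, -2, -4).
Step 2: u_1 = a_1 − (-14/45)·u_0 = (-14/15, -34/45, 17/45, -11/45).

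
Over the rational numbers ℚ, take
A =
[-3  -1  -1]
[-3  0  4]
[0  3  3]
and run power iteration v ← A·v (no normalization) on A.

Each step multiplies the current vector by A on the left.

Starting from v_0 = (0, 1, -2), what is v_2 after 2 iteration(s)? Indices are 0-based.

v_0 = (0, 1, -2).
v_1 = A·v_0 = (1, -8, -3).
v_2 = A·v_1 = (8, -15, -33).

v_2 = (8, -15, -33)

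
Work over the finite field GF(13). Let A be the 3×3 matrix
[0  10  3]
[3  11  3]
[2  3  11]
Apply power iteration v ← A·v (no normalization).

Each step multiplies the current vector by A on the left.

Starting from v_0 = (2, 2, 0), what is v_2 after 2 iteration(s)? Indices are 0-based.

v_2 = (11, 8, 0)

v_0 = (2, 2, 0).
v_1 = A·v_0 = (7, 2, 10).
v_2 = A·v_1 = (11, 8, 0).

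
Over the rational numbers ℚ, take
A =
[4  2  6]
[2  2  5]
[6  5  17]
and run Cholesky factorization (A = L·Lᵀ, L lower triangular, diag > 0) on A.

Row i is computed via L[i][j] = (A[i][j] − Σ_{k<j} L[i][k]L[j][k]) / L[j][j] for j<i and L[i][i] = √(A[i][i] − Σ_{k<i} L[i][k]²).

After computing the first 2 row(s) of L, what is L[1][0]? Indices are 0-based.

Step 1: L[0][0] = √(4) = 2.
  L[1][0] = (2) / L[0][0] = 1.
Step 2: L[1][1] = √(1) = 1.

L[1][0] = 1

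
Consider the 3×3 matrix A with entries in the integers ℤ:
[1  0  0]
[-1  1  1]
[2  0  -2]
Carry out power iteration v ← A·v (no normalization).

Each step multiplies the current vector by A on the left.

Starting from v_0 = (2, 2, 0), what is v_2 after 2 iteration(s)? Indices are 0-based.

v_2 = (2, 2, -4)

v_0 = (2, 2, 0).
v_1 = A·v_0 = (2, 0, 4).
v_2 = A·v_1 = (2, 2, -4).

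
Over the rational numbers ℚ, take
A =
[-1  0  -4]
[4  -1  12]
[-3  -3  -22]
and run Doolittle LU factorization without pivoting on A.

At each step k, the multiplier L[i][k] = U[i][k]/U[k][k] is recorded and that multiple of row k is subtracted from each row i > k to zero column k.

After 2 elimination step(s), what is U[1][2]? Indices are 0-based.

U[1][2] = -4

k=0: U[0][0]=-1
  eliminate (1,0): mult=-4, new row 1: (0, -1, -4); set L[1][0]=-4
  eliminate (2,0): mult=3, new row 2: (0, -3, -10); set L[2][0]=3
k=1: U[1][1]=-1
  eliminate (2,1): mult=3, new row 2: (0, 0, 2); set L[2][1]=3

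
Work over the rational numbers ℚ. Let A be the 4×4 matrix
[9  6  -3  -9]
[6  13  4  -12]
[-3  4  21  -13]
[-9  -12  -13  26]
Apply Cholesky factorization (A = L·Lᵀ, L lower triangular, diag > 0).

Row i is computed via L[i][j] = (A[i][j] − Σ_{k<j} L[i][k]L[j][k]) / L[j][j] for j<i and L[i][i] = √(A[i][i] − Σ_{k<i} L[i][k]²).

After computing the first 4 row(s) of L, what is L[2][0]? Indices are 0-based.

L[2][0] = -1

Step 1: L[0][0] = √(9) = 3.
  L[1][0] = (6) / L[0][0] = 2.
Step 2: L[1][1] = √(9) = 3.
  L[2][0] = (-3) / L[0][0] = -1.
  L[2][1] = (6) / L[1][1] = 2.
Step 3: L[2][2] = √(16) = 4.
  L[3][0] = (-9) / L[0][0] = -3.
  L[3][1] = (-6) / L[1][1] = -2.
  L[3][2] = (-12) / L[2][2] = -3.
Step 4: L[3][3] = √(4) = 2.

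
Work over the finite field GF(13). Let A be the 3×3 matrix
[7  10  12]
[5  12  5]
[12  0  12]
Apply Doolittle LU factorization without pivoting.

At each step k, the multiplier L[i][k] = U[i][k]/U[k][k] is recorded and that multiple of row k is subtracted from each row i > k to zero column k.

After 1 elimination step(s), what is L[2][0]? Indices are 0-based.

[col 0] pivot 7
  R1 -= 10*R0 → (0, 3, 2)  (L[1][0] := 10)
  R2 -= 11*R0 → (0, 7, 10)  (L[2][0] := 11)

L[2][0] = 11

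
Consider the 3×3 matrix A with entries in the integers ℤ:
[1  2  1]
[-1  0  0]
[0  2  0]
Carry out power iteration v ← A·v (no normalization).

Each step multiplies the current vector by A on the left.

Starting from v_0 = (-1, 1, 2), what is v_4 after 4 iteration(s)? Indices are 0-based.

v_0 = (-1, 1, 2).
v_1 = A·v_0 = (3, 1, 2).
v_2 = A·v_1 = (7, -3, 2).
v_3 = A·v_2 = (3, -7, -6).
v_4 = A·v_3 = (-17, -3, -14).

v_4 = (-17, -3, -14)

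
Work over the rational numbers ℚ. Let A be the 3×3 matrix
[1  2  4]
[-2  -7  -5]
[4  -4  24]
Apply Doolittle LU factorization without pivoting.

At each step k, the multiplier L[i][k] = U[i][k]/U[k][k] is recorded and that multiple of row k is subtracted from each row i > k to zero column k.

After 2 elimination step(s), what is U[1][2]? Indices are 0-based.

Step 1: pivot at (0,0) is 1.
  row1 ← row1 − (-2)·row0  ⇒  L[1][0]=-2, U row1=(0, -3, 3)
  row2 ← row2 − (4)·row0  ⇒  L[2][0]=4, U row2=(0, -12, 8)
Step 2: pivot at (1,1) is -3.
  row2 ← row2 − (4)·row1  ⇒  L[2][1]=4, U row2=(0, 0, -4)

U[1][2] = 3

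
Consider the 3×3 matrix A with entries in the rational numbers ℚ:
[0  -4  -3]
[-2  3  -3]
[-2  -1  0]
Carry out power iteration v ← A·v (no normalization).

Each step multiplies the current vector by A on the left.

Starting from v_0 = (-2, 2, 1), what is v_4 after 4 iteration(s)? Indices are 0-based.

v_0 = (-2, 2, 1).
v_1 = A·v_0 = (-11, 7, 2).
v_2 = A·v_1 = (-34, 37, 15).
v_3 = A·v_2 = (-193, 134, 31).
v_4 = A·v_3 = (-629, 695, 252).

v_4 = (-629, 695, 252)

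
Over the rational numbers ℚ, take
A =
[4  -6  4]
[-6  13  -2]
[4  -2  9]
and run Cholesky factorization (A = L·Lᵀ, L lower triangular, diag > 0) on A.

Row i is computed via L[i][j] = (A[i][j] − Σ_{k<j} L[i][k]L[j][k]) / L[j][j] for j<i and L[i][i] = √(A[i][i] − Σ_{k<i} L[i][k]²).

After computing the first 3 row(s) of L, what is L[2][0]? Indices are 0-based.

L[2][0] = 2

Step 1: L[0][0] = √(4) = 2.
  L[1][0] = (-6) / L[0][0] = -3.
Step 2: L[1][1] = √(4) = 2.
  L[2][0] = (4) / L[0][0] = 2.
  L[2][1] = (4) / L[1][1] = 2.
Step 3: L[2][2] = √(1) = 1.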